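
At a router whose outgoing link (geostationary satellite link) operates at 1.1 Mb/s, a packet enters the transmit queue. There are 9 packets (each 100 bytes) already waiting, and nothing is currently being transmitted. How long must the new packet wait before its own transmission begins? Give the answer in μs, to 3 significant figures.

Each queued packet: L/R = 800/1100000 = 727.273 μs.
9 queued → 6545.45 μs.
Queuing delay = 6550 μs.

6550 μs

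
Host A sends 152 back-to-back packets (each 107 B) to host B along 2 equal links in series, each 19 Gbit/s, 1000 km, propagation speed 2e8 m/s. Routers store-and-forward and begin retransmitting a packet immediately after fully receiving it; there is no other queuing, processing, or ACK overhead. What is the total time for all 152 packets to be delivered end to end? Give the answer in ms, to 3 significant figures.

Per-hop transmission t_tx = L/R = 856/19000000000 = 4.50526e-05 ms.
Per-hop propagation t_prop = 1000000/200000000 = 5 ms.
Pipeline fill: first packet needs 2·t_tx to clear all hops; remaining 151 packets each add one t_tx.
Total = (2+152-1)·t_tx + 2·t_prop = 153·4.50526e-05 + 2·5 = 10.0 ms.

10.0 ms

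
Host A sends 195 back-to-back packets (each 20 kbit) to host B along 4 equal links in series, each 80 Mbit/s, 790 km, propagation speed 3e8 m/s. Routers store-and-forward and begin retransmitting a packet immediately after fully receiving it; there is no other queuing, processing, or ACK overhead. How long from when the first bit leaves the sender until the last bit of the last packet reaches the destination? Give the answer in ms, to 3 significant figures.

Per-hop transmission t_tx = L/R = 20000/80000000 = 0.25 ms.
Per-hop propagation t_prop = 790000/300000000 = 2.63333 ms.
Pipeline fill: first packet needs 4·t_tx to clear all hops; remaining 194 packets each add one t_tx.
Total = (4+195-1)·t_tx + 4·t_prop = 198·0.25 + 4·2.63333 = 60.0 ms.

60.0 ms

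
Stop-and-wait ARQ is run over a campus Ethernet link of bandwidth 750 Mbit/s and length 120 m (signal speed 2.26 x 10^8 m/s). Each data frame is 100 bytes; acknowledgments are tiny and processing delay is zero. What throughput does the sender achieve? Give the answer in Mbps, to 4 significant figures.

t_tx = L/R = 800/750000000 = 1.06667e-06 s.
t_prop = 120/2.26e+08 = 5.30973e-07 s; RTT = 1.06195e-06 s.
Cycle = t_tx + RTT = 2.12861e-06 s.
Throughput = L / cycle = 800 / 2.12861e-06 = 375.8 Mbps.

375.8 Mbps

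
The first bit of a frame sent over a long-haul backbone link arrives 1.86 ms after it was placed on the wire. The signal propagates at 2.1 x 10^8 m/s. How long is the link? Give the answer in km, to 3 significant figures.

d = s × t_prop = 210000000 × 0.00186 = 391 km.

391 km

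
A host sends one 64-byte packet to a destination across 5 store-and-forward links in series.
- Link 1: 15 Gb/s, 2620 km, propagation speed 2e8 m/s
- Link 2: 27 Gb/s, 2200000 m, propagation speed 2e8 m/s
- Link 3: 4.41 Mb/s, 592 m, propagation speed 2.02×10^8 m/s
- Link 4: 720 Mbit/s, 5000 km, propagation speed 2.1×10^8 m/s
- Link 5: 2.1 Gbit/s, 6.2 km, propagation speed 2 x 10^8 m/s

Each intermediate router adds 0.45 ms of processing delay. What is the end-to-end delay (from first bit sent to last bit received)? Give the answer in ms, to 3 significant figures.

49.9 ms

L = 64 × 8 = 512 bits.
Transmission delays (L/R per hop): 3.41333e-05, 1.8963e-05, 0.1161, 0.000711111, 0.00024381 ms; sum = 0.117108 ms.
Propagation delays (d/s per hop): 13.1, 11, 0.00293069, 23.8095, 0.031 ms; sum = 47.9435 ms.
Processing at 4 router(s): 4 × 0.45 ms = 1.8 ms.
End-to-end = 49.9 ms.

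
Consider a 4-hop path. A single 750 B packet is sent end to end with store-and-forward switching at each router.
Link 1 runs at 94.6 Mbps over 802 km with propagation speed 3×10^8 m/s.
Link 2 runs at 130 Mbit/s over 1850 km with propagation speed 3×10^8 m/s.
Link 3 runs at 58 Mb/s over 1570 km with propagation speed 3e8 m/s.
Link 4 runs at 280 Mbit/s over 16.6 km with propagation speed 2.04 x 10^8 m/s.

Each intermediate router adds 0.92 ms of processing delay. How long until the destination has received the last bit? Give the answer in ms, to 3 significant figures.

L = 750 × 8 = 6000 bits.
Transmission delays (L/R per hop): 0.0634249, 0.0461538, 0.103448, 0.0214286 ms; sum = 0.234456 ms.
Propagation delays (d/s per hop): 2.67333, 6.16667, 5.23333, 0.0813725 ms; sum = 14.1547 ms.
Processing at 3 router(s): 3 × 0.92 ms = 2.76 ms.
End-to-end = 17.1 ms.

17.1 ms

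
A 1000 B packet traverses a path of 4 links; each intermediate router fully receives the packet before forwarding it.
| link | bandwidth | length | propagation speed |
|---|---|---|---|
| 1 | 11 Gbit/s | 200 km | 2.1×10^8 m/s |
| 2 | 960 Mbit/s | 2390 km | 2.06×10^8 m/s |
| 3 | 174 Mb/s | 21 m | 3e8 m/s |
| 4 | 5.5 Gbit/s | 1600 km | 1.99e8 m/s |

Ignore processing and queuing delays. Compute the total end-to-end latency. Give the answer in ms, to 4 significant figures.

20.65 ms

L = 1000 × 8 = 8000 bits.
Transmission delays (L/R per hop): 0.000727273, 0.00833333, 0.045977, 0.00145455 ms; sum = 0.0564922 ms.
Propagation delays (d/s per hop): 0.952381, 11.6019, 7e-05, 8.0402 ms; sum = 20.5946 ms.
End-to-end = 20.65 ms.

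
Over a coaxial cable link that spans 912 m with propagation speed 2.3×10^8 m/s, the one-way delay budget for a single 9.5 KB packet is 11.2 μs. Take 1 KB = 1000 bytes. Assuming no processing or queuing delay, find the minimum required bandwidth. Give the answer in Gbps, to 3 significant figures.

L = 76000 bits.
Propagation delay = 912 / 2.3e+08 = 3.96522 μs.
Transmission budget = 11.2 − 3.96522 = 7.23478 μs.
R ≥ L / t_tx = 76000 bits / 7.23478e-06 s = 10.5 Gbps.

10.5 Gbps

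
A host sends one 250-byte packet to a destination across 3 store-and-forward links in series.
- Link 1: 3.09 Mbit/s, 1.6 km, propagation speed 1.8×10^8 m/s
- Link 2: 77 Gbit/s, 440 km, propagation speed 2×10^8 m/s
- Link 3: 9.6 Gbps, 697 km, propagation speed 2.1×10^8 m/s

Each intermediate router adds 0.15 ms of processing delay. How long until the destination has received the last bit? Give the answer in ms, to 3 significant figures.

6.48 ms

L = 250 × 8 = 2000 bits.
Transmission delays (L/R per hop): 0.647249, 2.5974e-05, 0.000208333 ms; sum = 0.647483 ms.
Propagation delays (d/s per hop): 0.00888889, 2.2, 3.31905 ms; sum = 5.52794 ms.
Processing at 2 router(s): 2 × 0.15 ms = 0.3 ms.
End-to-end = 6.48 ms.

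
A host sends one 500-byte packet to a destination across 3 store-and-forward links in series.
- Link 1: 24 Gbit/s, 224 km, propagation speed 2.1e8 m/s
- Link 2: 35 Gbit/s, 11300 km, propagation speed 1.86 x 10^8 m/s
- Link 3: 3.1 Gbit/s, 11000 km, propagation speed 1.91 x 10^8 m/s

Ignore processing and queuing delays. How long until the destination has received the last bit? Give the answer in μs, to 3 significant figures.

119000 μs

L = 500 × 8 = 4000 bits.
Transmission delays (L/R per hop): 0.166667, 0.114286, 1.29032 μs; sum = 1.57127 μs.
Propagation delays (d/s per hop): 1066.67, 60752.7, 57591.6 μs; sum = 119411 μs.
End-to-end = 119000 μs.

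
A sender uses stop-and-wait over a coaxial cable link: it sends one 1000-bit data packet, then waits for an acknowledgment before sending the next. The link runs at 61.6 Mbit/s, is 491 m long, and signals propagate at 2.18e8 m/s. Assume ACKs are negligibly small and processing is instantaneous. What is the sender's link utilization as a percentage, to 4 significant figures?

t_tx = L/R = 1000/61600000 = 1.62338e-05 s.
t_prop = 491/2.18e+08 = 2.25229e-06 s; RTT = 4.50459e-06 s.
Cycle = t_tx + RTT = 2.07384e-05 s.
Utilization = t_tx / cycle = 1.62338e-05/2.07384e-05 = 78.28 %.

78.28 %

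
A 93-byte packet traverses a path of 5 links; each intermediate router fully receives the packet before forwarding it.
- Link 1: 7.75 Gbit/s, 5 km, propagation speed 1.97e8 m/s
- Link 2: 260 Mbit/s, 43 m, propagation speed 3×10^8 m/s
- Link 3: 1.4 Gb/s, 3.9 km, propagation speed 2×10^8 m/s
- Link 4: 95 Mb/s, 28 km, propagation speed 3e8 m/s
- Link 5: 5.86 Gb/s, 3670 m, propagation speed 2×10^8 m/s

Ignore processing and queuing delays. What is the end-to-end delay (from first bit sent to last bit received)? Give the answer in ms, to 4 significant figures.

L = 93 × 8 = 744 bits.
Transmission delays (L/R per hop): 9.6e-05, 0.00286154, 0.000531429, 0.00783158, 0.000126962 ms; sum = 0.0114475 ms.
Propagation delays (d/s per hop): 0.0253807, 0.000143333, 0.0195, 0.0933333, 0.01835 ms; sum = 0.156707 ms.
End-to-end = 0.1682 ms.

0.1682 ms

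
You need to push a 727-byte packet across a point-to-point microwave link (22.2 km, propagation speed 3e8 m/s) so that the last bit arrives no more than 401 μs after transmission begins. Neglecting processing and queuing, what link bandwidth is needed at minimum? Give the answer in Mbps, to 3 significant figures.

L = 5816 bits.
Propagation delay = 22200 / 300000000 = 74 μs.
Transmission budget = 401 − 74 = 327 μs.
R ≥ L / t_tx = 5816 bits / 0.000327 s = 17.8 Mbps.

17.8 Mbps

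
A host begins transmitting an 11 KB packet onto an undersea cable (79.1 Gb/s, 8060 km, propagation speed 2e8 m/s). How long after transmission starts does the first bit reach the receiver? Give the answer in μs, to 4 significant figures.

40300 μs

First bit experiences only propagation delay: d/s = 8060000/200000000 = 40300 μs.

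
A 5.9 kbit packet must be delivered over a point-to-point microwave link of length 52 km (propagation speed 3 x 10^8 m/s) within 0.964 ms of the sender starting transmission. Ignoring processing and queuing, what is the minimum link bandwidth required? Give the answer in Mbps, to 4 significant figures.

Propagation delay = 52000 / 300000000 = 0.173333 ms.
Transmission budget = 0.964 − 0.173333 = 0.790667 ms.
R ≥ L / t_tx = 5900 bits / 0.000790667 s = 7.462 Mbps.

7.462 Mbps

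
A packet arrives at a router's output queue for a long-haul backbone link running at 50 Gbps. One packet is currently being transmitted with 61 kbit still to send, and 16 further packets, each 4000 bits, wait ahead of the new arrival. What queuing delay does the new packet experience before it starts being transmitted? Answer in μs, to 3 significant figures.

Each queued packet: L/R = 4000/50000000000 = 0.08 μs.
16 queued → 1.28 μs.
Plus remaining 61000 bits of current packet: 1.22 μs.
Queuing delay = 2.50 μs.

2.50 μs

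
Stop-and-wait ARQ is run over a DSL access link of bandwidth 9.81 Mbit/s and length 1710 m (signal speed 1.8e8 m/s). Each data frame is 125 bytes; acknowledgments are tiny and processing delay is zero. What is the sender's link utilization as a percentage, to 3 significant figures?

t_tx = L/R = 1000/9810000 = 0.000101937 s.
t_prop = 1710/180000000 = 9.5e-06 s; RTT = 1.9e-05 s.
Cycle = t_tx + RTT = 0.000120937 s.
Utilization = t_tx / cycle = 0.000101937/0.000120937 = 84.3 %.

84.3 %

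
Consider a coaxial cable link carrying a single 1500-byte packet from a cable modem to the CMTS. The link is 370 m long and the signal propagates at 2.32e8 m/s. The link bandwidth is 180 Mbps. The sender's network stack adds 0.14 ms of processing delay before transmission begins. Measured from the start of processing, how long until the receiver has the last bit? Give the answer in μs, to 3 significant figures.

208 μs

L = 1500 × 8 = 12000 bits.
Transmission delay = L/R = 12000 / 180000000 = 66.6667 μs.
Propagation delay = d/s = 370 m / 2.32e+08 m/s = 1.59483 μs.
Plus processing delay 0.14 ms = 140 μs.
Total = 208 μs.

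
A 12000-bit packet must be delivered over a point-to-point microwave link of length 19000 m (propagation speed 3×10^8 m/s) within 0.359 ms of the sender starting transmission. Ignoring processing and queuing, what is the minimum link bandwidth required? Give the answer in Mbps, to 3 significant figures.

Propagation delay = 19000 / 300000000 = 0.0633333 ms.
Transmission budget = 0.359 − 0.0633333 = 0.295667 ms.
R ≥ L / t_tx = 12000 bits / 0.000295667 s = 40.6 Mbps.

40.6 Mbps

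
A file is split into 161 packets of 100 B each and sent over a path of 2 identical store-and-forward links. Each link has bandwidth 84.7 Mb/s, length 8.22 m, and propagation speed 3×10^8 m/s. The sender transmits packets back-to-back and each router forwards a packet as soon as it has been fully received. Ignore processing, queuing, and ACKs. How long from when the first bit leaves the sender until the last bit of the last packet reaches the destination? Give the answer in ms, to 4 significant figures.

Per-hop transmission t_tx = L/R = 800/84700000 = 0.0094451 ms.
Per-hop propagation t_prop = 8.22/300000000 = 2.74e-05 ms.
Pipeline fill: first packet needs 2·t_tx to clear all hops; remaining 160 packets each add one t_tx.
Total = (2+161-1)·t_tx + 2·t_prop = 162·0.0094451 + 2·2.74e-05 = 1.530 ms.

1.530 ms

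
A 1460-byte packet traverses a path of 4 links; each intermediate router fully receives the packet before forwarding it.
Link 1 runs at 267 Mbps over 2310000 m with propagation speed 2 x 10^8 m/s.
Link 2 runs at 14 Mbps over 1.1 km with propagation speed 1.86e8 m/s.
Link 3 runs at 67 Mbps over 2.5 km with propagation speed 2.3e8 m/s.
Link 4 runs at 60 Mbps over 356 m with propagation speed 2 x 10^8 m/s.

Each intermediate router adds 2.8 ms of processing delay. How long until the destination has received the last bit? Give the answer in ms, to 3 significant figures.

L = 1460 × 8 = 11680 bits.
Transmission delays (L/R per hop): 0.0437453, 0.834286, 0.174328, 0.194667 ms; sum = 1.24703 ms.
Propagation delays (d/s per hop): 11.55, 0.00591398, 0.0108696, 0.00178 ms; sum = 11.5686 ms.
Processing at 3 router(s): 3 × 2.8 ms = 8.4 ms.
End-to-end = 21.2 ms.

21.2 ms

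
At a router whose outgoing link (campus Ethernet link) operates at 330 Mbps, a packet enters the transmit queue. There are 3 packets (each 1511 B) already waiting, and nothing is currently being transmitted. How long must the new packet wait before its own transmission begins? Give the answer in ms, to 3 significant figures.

Each queued packet: L/R = 12088/330000000 = 0.0366303 ms.
3 queued → 0.109891 ms.
Queuing delay = 0.110 ms.

0.110 ms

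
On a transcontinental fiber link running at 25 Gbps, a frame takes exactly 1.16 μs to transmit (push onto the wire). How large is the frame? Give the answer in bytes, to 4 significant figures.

L = R × t_tx = 25000000000 b/s × 1.16e-06 s = 29000 bits.
In bytes: 29000 / 8 = 3625 bytes.

3625 bytes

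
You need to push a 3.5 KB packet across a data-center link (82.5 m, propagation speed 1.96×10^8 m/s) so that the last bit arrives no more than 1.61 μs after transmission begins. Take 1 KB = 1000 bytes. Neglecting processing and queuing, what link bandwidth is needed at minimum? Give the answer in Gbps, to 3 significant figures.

L = 28000 bits.
Propagation delay = 82.5 / 196000000 = 0.420918 μs.
Transmission budget = 1.61 − 0.420918 = 1.18908 μs.
R ≥ L / t_tx = 28000 bits / 1.18908e-06 s = 23.5 Gbps.

23.5 Gbps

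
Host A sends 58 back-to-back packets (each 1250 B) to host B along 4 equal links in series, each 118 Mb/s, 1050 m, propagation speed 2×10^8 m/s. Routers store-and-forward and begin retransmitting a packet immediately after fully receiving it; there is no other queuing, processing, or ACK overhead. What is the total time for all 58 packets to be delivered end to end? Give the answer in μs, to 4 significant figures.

5190 μs

Per-hop transmission t_tx = L/R = 10000/118000000 = 84.7458 μs.
Per-hop propagation t_prop = 1050/200000000 = 5.25 μs.
Pipeline fill: first packet needs 4·t_tx to clear all hops; remaining 57 packets each add one t_tx.
Total = (4+58-1)·t_tx + 4·t_prop = 61·84.7458 + 4·5.25 = 5190 μs.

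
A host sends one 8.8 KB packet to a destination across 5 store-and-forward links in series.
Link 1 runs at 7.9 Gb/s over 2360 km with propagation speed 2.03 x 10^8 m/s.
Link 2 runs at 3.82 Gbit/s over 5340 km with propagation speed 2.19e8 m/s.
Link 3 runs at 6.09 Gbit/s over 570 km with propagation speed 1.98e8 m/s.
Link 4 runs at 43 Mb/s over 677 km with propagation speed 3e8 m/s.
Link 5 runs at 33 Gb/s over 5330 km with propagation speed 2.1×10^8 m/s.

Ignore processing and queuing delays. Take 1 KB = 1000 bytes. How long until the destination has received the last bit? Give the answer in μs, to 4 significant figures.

68200 μs

L = 70400 bits.
Transmission delays (L/R per hop): 8.91139, 18.4293, 11.5599, 1637.21, 2.13333 μs; sum = 1678.24 μs.
Propagation delays (d/s per hop): 11625.6, 24383.6, 2878.79, 2256.67, 25381 μs; sum = 66525.6 μs.
End-to-end = 68200 μs.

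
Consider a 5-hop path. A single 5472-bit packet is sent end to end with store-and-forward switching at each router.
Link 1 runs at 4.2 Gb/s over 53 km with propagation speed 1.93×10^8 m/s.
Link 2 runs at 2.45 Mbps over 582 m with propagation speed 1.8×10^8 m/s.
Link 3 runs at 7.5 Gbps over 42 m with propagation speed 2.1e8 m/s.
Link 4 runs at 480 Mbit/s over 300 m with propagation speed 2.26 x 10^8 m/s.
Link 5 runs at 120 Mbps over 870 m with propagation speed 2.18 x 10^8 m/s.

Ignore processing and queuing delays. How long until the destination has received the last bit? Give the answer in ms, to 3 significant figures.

Transmission delays (L/R per hop): 0.00130286, 2.23347, 0.0007296, 0.0114, 0.0456 ms; sum = 2.2925 ms.
Propagation delays (d/s per hop): 0.274611, 0.00323333, 0.0002, 0.00132743, 0.00399083 ms; sum = 0.283363 ms.
End-to-end = 2.58 ms.

2.58 ms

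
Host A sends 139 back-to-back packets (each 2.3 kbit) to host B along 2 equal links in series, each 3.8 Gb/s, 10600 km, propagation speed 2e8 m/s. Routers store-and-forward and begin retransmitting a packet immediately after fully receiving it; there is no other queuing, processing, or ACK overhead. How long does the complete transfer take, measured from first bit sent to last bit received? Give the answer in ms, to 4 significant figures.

Per-hop transmission t_tx = L/R = 2300/3800000000 = 0.000605263 ms.
Per-hop propagation t_prop = 10600000/200000000 = 53 ms.
Pipeline fill: first packet needs 2·t_tx to clear all hops; remaining 138 packets each add one t_tx.
Total = (2+139-1)·t_tx + 2·t_prop = 140·0.000605263 + 2·53 = 106.1 ms.

106.1 ms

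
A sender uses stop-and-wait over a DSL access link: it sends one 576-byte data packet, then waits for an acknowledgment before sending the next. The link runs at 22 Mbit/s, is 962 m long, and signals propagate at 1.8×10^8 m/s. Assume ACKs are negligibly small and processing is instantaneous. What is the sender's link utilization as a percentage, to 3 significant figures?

95.1 %

t_tx = L/R = 4608/22000000 = 0.000209455 s.
t_prop = 962/180000000 = 5.34444e-06 s; RTT = 1.06889e-05 s.
Cycle = t_tx + RTT = 0.000220143 s.
Utilization = t_tx / cycle = 0.000209455/0.000220143 = 95.1 %.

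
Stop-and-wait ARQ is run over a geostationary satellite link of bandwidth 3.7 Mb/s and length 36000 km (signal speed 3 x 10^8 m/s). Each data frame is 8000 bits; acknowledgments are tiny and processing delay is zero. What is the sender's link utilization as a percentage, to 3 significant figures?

0.893 %

t_tx = L/R = 8000/3700000 = 0.00216216 s.
t_prop = 36000000/300000000 = 0.12 s; RTT = 0.24 s.
Cycle = t_tx + RTT = 0.242162 s.
Utilization = t_tx / cycle = 0.00216216/0.242162 = 0.893 %.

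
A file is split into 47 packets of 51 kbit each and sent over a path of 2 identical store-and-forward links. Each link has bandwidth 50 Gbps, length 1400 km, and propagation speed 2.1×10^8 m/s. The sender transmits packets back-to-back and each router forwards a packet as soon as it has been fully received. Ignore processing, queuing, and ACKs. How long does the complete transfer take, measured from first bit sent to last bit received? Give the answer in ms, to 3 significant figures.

Per-hop transmission t_tx = L/R = 51000/50000000000 = 0.00102 ms.
Per-hop propagation t_prop = 1400000/210000000 = 6.66667 ms.
Pipeline fill: first packet needs 2·t_tx to clear all hops; remaining 46 packets each add one t_tx.
Total = (2+47-1)·t_tx + 2·t_prop = 48·0.00102 + 2·6.66667 = 13.4 ms.

13.4 ms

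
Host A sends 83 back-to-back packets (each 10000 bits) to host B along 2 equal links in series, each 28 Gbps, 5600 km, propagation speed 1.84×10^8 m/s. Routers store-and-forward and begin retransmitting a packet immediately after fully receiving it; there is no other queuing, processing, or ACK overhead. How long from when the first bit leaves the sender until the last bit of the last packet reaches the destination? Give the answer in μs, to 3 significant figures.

60900 μs

Per-hop transmission t_tx = L/R = 10000/28000000000 = 0.357143 μs.
Per-hop propagation t_prop = 5600000/184000000 = 30434.8 μs.
Pipeline fill: first packet needs 2·t_tx to clear all hops; remaining 82 packets each add one t_tx.
Total = (2+83-1)·t_tx + 2·t_prop = 84·0.357143 + 2·30434.8 = 60900 μs.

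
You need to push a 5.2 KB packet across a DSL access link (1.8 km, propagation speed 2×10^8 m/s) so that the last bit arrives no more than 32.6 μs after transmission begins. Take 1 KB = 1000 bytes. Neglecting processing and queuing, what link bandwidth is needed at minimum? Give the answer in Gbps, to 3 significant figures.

1.76 Gbps

L = 41600 bits.
Propagation delay = 1800 / 200000000 = 9 μs.
Transmission budget = 32.6 − 9 = 23.6 μs.
R ≥ L / t_tx = 41600 bits / 2.36e-05 s = 1.76 Gbps.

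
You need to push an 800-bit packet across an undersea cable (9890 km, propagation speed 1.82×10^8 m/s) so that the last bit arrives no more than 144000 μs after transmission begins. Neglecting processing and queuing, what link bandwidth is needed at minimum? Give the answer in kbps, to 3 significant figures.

Propagation delay = 9890000 / 182000000 = 54340.7 μs.
Transmission budget = 144000 − 54340.7 = 89659.3 μs.
R ≥ L / t_tx = 800 bits / 0.0896593 s = 8.92 kbps.

8.92 kbps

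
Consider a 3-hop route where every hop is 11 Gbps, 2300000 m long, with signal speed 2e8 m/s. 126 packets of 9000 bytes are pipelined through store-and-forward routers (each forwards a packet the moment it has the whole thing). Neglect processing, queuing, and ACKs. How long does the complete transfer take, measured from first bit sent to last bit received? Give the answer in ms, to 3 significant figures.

Per-hop transmission t_tx = L/R = 72000/11000000000 = 0.00654545 ms.
Per-hop propagation t_prop = 2300000/200000000 = 11.5 ms.
Pipeline fill: first packet needs 3·t_tx to clear all hops; remaining 125 packets each add one t_tx.
Total = (3+126-1)·t_tx + 3·t_prop = 128·0.00654545 + 3·11.5 = 35.3 ms.

35.3 ms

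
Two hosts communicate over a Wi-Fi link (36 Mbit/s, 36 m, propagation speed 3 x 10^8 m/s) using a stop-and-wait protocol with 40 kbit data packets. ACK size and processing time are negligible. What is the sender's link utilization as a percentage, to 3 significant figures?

t_tx = L/R = 40000/36000000 = 0.00111111 s.
t_prop = 36/300000000 = 1.2e-07 s; RTT = 2.4e-07 s.
Cycle = t_tx + RTT = 0.00111135 s.
Utilization = t_tx / cycle = 0.00111111/0.00111135 = 100 %.

100 %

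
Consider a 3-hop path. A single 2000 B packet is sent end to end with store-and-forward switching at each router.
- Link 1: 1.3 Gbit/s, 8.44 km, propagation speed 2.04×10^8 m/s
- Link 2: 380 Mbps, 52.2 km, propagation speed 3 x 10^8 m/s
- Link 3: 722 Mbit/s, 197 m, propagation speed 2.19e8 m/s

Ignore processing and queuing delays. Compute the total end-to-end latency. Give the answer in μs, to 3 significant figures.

L = 2000 × 8 = 16000 bits.
Transmission delays (L/R per hop): 12.3077, 42.1053, 22.1607 μs; sum = 76.5736 μs.
Propagation delays (d/s per hop): 41.3725, 174, 0.899543 μs; sum = 216.272 μs.
End-to-end = 293 μs.

293 μs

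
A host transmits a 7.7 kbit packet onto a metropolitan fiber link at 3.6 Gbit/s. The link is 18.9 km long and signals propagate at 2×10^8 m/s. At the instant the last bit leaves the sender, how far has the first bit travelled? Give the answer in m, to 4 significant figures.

t_tx = L/R = 7700/3600000000 = 2.13889e-06 s.
Distance = s × t_tx = 200000000 × 2.13889e-06 = 427.8 m.

427.8 m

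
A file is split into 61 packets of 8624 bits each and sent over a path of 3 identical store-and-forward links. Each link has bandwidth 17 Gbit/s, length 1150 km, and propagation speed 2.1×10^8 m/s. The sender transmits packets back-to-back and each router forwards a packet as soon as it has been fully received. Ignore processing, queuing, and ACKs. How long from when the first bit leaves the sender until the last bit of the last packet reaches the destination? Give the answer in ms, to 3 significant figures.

Per-hop transmission t_tx = L/R = 8624/17000000000 = 0.000507294 ms.
Per-hop propagation t_prop = 1150000/210000000 = 5.47619 ms.
Pipeline fill: first packet needs 3·t_tx to clear all hops; remaining 60 packets each add one t_tx.
Total = (3+61-1)·t_tx + 3·t_prop = 63·0.000507294 + 3·5.47619 = 16.5 ms.

16.5 ms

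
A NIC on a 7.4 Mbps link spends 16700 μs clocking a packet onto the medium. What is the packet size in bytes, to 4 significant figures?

L = R × t_tx = 7400000 b/s × 0.0167 s = 123580 bits.
In bytes: 123580 / 8 = 15450 bytes.

15450 bytes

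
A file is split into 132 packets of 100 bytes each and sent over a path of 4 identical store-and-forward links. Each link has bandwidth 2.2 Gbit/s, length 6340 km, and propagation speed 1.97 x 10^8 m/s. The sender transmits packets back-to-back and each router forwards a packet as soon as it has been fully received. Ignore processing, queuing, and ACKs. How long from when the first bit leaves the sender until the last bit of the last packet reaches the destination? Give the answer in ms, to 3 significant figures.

Per-hop transmission t_tx = L/R = 800/2200000000 = 0.000363636 ms.
Per-hop propagation t_prop = 6340000/197000000 = 32.1827 ms.
Pipeline fill: first packet needs 4·t_tx to clear all hops; remaining 131 packets each add one t_tx.
Total = (4+132-1)·t_tx + 4·t_prop = 135·0.000363636 + 4·32.1827 = 129 ms.

129 ms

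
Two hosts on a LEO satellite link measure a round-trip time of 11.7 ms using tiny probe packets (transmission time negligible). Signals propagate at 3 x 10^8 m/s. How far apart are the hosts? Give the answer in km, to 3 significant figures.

1760 km

One-way propagation = RTT/2 = 5.85 ms.
d = s × t = 300000000 × 0.00585 = 1760 km.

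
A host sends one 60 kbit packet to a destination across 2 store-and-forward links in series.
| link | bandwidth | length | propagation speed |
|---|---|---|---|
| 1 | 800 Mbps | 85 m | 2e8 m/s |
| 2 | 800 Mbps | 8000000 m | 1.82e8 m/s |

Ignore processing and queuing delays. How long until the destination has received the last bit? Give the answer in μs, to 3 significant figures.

L = 60000 bits.
Transmission delay per hop = L/R = 60000/800000000 = 75 μs; 2 hops → 150 μs.
Propagation delays (d/s per hop): 0.425, 43956 μs; sum = 43956.5 μs.
End-to-end = 44100 μs.

44100 μs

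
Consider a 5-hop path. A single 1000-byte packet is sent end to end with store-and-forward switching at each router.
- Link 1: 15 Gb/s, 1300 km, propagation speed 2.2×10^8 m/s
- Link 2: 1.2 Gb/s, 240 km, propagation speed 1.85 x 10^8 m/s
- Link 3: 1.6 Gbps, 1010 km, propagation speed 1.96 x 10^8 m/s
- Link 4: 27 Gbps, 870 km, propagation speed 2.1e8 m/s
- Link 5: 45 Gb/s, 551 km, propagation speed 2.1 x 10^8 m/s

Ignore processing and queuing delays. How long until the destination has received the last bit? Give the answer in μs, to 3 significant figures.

19100 μs

L = 1000 × 8 = 8000 bits.
Transmission delays (L/R per hop): 0.533333, 6.66667, 5, 0.296296, 0.177778 μs; sum = 12.6741 μs.
Propagation delays (d/s per hop): 5909.09, 1297.3, 5153.06, 4142.86, 2623.81 μs; sum = 19126.1 μs.
End-to-end = 19100 μs.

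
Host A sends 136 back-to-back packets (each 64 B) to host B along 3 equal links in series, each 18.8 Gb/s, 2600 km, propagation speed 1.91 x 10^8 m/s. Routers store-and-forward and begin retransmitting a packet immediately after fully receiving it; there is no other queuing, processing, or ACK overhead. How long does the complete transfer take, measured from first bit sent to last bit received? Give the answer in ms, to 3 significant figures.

40.8 ms

Per-hop transmission t_tx = L/R = 512/18800000000 = 2.7234e-05 ms.
Per-hop propagation t_prop = 2600000/191000000 = 13.6126 ms.
Pipeline fill: first packet needs 3·t_tx to clear all hops; remaining 135 packets each add one t_tx.
Total = (3+136-1)·t_tx + 3·t_prop = 138·2.7234e-05 + 3·13.6126 = 40.8 ms.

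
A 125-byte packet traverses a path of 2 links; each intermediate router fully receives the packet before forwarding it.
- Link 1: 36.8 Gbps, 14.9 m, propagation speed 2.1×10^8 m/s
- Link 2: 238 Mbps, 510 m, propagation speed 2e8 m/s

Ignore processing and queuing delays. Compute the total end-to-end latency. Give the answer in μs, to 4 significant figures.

6.850 μs

L = 125 × 8 = 1000 bits.
Transmission delays (L/R per hop): 0.0271739, 4.20168 μs; sum = 4.22885 μs.
Propagation delays (d/s per hop): 0.0709524, 2.55 μs; sum = 2.62095 μs.
End-to-end = 6.850 μs.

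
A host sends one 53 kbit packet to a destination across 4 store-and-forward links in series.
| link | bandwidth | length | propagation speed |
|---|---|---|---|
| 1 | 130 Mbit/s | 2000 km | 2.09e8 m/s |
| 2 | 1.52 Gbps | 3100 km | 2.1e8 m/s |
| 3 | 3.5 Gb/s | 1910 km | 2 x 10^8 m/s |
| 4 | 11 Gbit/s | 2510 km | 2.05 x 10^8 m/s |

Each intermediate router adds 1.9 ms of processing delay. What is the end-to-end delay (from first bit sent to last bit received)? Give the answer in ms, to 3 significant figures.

L = 53000 bits.
Transmission delays (L/R per hop): 0.407692, 0.0348684, 0.0151429, 0.00481818 ms; sum = 0.462522 ms.
Propagation delays (d/s per hop): 9.56938, 14.7619, 9.55, 12.2439 ms; sum = 46.1252 ms.
Processing at 3 router(s): 3 × 1.9 ms = 5.7 ms.
End-to-end = 52.3 ms.

52.3 ms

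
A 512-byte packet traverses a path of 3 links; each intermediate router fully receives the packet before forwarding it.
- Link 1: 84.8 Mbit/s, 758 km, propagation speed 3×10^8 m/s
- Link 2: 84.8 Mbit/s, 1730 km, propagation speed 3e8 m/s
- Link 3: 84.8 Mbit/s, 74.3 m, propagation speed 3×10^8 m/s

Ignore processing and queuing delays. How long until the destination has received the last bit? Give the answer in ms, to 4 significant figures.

L = 512 × 8 = 4096 bits.
Transmission delay per hop = L/R = 4096/84800000 = 0.0483019 ms; 3 hops → 0.144906 ms.
Propagation delays (d/s per hop): 2.52667, 5.76667, 0.000247667 ms; sum = 8.29358 ms.
End-to-end = 8.438 ms.

8.438 ms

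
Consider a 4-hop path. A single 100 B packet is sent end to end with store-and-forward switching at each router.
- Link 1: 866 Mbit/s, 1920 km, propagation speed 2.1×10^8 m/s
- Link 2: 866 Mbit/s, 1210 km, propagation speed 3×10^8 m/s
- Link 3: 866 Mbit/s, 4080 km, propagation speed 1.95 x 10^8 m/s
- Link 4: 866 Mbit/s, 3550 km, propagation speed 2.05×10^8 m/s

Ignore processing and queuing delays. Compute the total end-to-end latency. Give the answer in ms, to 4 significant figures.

51.42 ms

L = 100 × 8 = 800 bits.
Transmission delay per hop = L/R = 800/866000000 = 0.000923788 ms; 4 hops → 0.00369515 ms.
Propagation delays (d/s per hop): 9.14286, 4.03333, 20.9231, 17.3171 ms; sum = 51.4163 ms.
End-to-end = 51.42 ms.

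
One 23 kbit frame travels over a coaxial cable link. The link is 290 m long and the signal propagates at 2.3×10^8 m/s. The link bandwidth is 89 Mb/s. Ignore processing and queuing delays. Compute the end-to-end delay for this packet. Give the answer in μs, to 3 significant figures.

L = 23000 bits.
Transmission delay = L/R = 23000 / 89000000 = 258.427 μs.
Propagation delay = d/s = 290 m / 2.3e+08 m/s = 1.26087 μs.
Total = 260 μs.

260 μs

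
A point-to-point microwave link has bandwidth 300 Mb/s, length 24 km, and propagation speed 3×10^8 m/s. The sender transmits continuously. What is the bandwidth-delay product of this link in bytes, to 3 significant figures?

3000 bytes

Propagation delay = 24000 / 300000000 = 8e-05 s.
BDP = R × t_prop = 300000000 × 8e-05 = 24000 bits.
In bytes: 24000/8 = 3000 bytes.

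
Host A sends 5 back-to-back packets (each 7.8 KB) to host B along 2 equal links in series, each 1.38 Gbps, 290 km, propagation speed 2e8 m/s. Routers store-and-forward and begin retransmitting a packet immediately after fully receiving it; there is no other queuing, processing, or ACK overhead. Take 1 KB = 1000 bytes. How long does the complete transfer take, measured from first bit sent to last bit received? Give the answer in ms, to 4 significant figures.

3.171 ms

Per-hop transmission t_tx = L/R = 62400/1380000000 = 0.0452174 ms.
Per-hop propagation t_prop = 290000/200000000 = 1.45 ms.
Pipeline fill: first packet needs 2·t_tx to clear all hops; remaining 4 packets each add one t_tx.
Total = (2+5-1)·t_tx + 2·t_prop = 6·0.0452174 + 2·1.45 = 3.171 ms.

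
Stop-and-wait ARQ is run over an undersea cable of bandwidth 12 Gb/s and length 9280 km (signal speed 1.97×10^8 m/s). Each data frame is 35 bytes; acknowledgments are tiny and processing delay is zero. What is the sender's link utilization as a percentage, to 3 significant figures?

0.0000248 %

t_tx = L/R = 280/12000000000 = 2.33333e-08 s.
t_prop = 9280000/197000000 = 0.0471066 s; RTT = 0.0942132 s.
Cycle = t_tx + RTT = 0.0942132 s.
Utilization = t_tx / cycle = 2.33333e-08/0.0942132 = 0.0000248 %.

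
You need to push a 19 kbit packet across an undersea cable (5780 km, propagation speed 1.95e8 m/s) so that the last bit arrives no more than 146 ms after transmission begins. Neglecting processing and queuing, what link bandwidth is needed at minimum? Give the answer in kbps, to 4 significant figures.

163.3 kbps

Propagation delay = 5780000 / 195000000 = 29.641 ms.
Transmission budget = 146 − 29.641 = 116.359 ms.
R ≥ L / t_tx = 19000 bits / 0.116359 s = 163.3 kbps.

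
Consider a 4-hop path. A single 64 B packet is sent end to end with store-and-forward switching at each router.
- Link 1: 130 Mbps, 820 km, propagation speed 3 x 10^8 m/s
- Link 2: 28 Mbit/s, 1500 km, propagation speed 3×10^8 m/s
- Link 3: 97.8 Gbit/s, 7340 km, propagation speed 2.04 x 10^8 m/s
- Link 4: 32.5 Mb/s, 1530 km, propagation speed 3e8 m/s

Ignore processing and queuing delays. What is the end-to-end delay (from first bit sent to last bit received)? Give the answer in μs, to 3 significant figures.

48900 μs

L = 64 × 8 = 512 bits.
Transmission delays (L/R per hop): 3.93846, 18.2857, 0.00523517, 15.7538 μs; sum = 37.9833 μs.
Propagation delays (d/s per hop): 2733.33, 5000, 35980.4, 5100 μs; sum = 48813.7 μs.
End-to-end = 48900 μs.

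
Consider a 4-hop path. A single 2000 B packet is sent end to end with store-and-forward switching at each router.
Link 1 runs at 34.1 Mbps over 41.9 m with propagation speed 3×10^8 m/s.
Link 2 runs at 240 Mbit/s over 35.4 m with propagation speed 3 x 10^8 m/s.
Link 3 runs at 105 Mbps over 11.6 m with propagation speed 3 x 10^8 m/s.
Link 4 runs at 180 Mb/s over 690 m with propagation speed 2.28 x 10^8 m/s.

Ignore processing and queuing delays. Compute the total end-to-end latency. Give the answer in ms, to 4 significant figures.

0.7805 ms

L = 2000 × 8 = 16000 bits.
Transmission delays (L/R per hop): 0.469208, 0.0666667, 0.152381, 0.0888889 ms; sum = 0.777145 ms.
Propagation delays (d/s per hop): 0.000139667, 0.000118, 3.86667e-05, 0.00302632 ms; sum = 0.00332265 ms.
End-to-end = 0.7805 ms.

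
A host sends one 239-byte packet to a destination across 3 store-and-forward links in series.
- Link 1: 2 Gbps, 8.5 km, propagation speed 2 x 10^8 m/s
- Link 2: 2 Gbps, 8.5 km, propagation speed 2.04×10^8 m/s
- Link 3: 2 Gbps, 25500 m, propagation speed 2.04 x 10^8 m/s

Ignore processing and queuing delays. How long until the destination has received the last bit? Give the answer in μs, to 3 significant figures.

212 μs

L = 239 × 8 = 1912 bits.
Transmission delay per hop = L/R = 1912/2000000000 = 0.956 μs; 3 hops → 2.868 μs.
Propagation delays (d/s per hop): 42.5, 41.6667, 125 μs; sum = 209.167 μs.
End-to-end = 212 μs.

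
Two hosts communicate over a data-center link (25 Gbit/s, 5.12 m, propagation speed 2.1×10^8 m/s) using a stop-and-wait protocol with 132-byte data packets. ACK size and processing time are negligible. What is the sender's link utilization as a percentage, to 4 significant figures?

t_tx = L/R = 1056/25000000000 = 4.224e-08 s.
t_prop = 5.12/210000000 = 2.4381e-08 s; RTT = 4.87619e-08 s.
Cycle = t_tx + RTT = 9.10019e-08 s.
Utilization = t_tx / cycle = 4.224e-08/9.10019e-08 = 46.42 %.

46.42 %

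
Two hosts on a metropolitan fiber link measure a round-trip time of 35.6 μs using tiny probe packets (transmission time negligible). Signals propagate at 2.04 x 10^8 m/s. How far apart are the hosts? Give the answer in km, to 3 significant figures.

3.63 km

One-way propagation = RTT/2 = 17.8 μs.
d = s × t = 204000000 × 1.78e-05 = 3.63 km.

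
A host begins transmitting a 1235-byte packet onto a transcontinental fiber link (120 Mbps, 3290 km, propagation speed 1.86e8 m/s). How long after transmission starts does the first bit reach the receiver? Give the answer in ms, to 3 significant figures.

17.7 ms

First bit experiences only propagation delay: d/s = 3290000/186000000 = 17.7 ms.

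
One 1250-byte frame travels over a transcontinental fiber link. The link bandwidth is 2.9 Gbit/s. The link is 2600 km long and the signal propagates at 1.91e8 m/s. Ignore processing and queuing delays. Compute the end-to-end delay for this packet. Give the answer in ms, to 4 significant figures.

13.62 ms

L = 1250 × 8 = 10000 bits.
Transmission delay = L/R = 10000 / 2900000000 = 0.00344828 ms.
Propagation delay = d/s = 2600000 m / 191000000 m/s = 13.6126 ms.
Total = 13.62 ms.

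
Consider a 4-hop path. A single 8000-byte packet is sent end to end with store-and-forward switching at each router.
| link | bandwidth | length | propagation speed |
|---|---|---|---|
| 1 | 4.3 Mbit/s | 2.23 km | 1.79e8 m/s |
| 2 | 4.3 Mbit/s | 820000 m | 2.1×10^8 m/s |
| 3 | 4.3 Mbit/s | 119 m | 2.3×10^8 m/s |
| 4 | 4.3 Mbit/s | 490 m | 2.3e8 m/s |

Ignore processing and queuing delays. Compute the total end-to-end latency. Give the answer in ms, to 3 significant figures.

L = 8000 × 8 = 64000 bits.
Transmission delay per hop = L/R = 64000/4300000 = 14.8837 ms; 4 hops → 59.5349 ms.
Propagation delays (d/s per hop): 0.0124581, 3.90476, 0.000517391, 0.00213043 ms; sum = 3.91987 ms.
End-to-end = 63.5 ms.

63.5 ms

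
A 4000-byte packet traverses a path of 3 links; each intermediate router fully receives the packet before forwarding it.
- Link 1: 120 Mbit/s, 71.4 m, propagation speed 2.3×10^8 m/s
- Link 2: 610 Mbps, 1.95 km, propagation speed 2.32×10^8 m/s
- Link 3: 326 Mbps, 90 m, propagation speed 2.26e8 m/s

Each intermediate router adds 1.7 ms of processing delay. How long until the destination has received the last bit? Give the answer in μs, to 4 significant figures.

L = 4000 × 8 = 32000 bits.
Transmission delays (L/R per hop): 266.667, 52.459, 98.1595 μs; sum = 417.285 μs.
Propagation delays (d/s per hop): 0.310435, 8.40517, 0.39823 μs; sum = 9.11384 μs.
Processing at 2 router(s): 2 × 1.7 ms = 3400 μs.
End-to-end = 3826 μs.

3826 μs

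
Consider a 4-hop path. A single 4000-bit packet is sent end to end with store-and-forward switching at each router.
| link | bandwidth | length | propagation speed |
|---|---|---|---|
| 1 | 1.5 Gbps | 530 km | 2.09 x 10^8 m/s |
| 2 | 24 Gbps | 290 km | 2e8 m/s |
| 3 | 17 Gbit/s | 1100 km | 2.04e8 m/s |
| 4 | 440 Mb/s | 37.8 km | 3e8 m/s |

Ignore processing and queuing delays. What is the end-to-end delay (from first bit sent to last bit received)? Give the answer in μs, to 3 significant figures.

Transmission delays (L/R per hop): 2.66667, 0.166667, 0.235294, 9.09091 μs; sum = 12.1595 μs.
Propagation delays (d/s per hop): 2535.89, 1450, 5392.16, 126 μs; sum = 9504.04 μs.
End-to-end = 9520 μs.

9520 μs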